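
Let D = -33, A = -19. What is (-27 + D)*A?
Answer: 1140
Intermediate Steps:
(-27 + D)*A = (-27 - 33)*(-19) = -60*(-19) = 1140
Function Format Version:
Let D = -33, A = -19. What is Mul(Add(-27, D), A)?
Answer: 1140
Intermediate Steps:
Mul(Add(-27, D), A) = Mul(Add(-27, -33), -19) = Mul(-60, -19) = 1140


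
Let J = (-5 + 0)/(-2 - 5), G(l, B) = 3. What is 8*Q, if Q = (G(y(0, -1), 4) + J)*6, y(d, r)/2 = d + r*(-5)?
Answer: 1248/7 ≈ 178.29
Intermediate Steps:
y(d, r) = -10*r + 2*d (y(d, r) = 2*(d + r*(-5)) = 2*(d - 5*r) = -10*r + 2*d)
J = 5/7 (J = -5/(-7) = -5*(-⅐) = 5/7 ≈ 0.71429)
Q = 156/7 (Q = (3 + 5/7)*6 = (26/7)*6 = 156/7 ≈ 22.286)
8*Q = 8*(156/7) = 1248/7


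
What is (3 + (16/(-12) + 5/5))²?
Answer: 64/9 ≈ 7.1111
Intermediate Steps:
(3 + (16/(-12) + 5/5))² = (3 + (16*(-1/12) + 5*(⅕)))² = (3 + (-4/3 + 1))² = (3 - ⅓)² = (8/3)² = 64/9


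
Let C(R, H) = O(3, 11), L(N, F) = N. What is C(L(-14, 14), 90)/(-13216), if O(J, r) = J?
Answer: -3/13216 ≈ -0.00022700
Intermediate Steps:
C(R, H) = 3
C(L(-14, 14), 90)/(-13216) = 3/(-13216) = 3*(-1/13216) = -3/13216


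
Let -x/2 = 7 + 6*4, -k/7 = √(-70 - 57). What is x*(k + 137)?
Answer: -8494 + 434*I*√127 ≈ -8494.0 + 4890.9*I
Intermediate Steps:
k = -7*I*√127 (k = -7*√(-70 - 57) = -7*I*√127 ≈ -78.886*I)
x = -62 (x = -2*(7 + 6*4) = -2*(7 + 24) = -2*31 = -62)
x*(k + 137) = -62*(-7*I*√127 + 137) = -62*(137 - 7*I*√127) = -8494 + 434*I*√127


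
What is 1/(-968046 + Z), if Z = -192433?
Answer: -1/1160479 ≈ -8.6171e-7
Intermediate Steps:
1/(-968046 + Z) = 1/(-968046 - 192433) = 1/(-1160479) = -1/1160479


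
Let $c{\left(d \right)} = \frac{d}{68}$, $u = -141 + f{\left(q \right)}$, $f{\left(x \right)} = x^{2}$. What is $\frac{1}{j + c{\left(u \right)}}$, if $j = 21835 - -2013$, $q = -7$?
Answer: $\frac{17}{405393} \approx 4.1935 \cdot 10^{-5}$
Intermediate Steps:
$j = 23848$ ($j = 21835 + 2013 = 23848$)
$u = -92$ ($u = -141 + \left(-7\right)^{2} = -141 + 49 = -92$)
$c{\left(d \right)} = \frac{d}{68}$ ($c{\left(d \right)} = d \frac{1}{68} = \frac{d}{68}$)
$\frac{1}{j + c{\left(u \right)}} = \frac{1}{23848 + \frac{1}{68} \left(-92\right)} = \frac{1}{23848 - \frac{23}{17}} = \frac{1}{\frac{405393}{17}} = \frac{17}{405393}$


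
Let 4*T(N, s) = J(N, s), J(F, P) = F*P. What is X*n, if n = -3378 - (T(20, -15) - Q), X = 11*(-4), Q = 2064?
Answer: 54516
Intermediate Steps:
X = -44
T(N, s) = N*s/4 (T(N, s) = (N*s)/4 = N*s/4)
n = -1239 (n = -3378 - ((¼)*20*(-15) - 1*2064) = -3378 - (-75 - 2064) = -3378 - 1*(-2139) = -3378 + 2139 = -1239)
X*n = -44*(-1239) = 54516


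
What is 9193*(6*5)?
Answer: 275790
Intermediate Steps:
9193*(6*5) = 9193*30 = 275790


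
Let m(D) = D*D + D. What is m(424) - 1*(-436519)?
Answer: 616719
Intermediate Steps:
m(D) = D + D² (m(D) = D² + D = D + D²)
m(424) - 1*(-436519) = 424*(1 + 424) - 1*(-436519) = 424*425 + 436519 = 180200 + 436519 = 616719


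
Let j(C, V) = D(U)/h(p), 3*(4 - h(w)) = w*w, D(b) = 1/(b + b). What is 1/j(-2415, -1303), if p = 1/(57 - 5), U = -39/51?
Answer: -32447/5304 ≈ -6.1175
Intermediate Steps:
U = -13/17 (U = -39*1/51 = -13/17 ≈ -0.76471)
D(b) = 1/(2*b)
p = 1/52 ≈ 0.019231
h(w) = 4 - w²/3 (h(w) = 4 - w*w/3 = 4 - w²/3)
j(C, V) = -5304/32447 (j(C, V) = (1/(2*(-13/17)))/(4 - (1/52)²/3) = ((½)*(-17/13))/(4 - ⅓*1/2704) = -17/(26*(4 - 1/8112)) = -17/(26*32447/8112) = -17/26*8112/32447 = -5304/32447)
1/j(-2415, -1303) = 1/(-5304/32447) = -32447/5304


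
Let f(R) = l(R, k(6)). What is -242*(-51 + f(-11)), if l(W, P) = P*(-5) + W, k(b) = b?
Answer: 22264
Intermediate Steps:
l(W, P) = W - 5*P (l(W, P) = -5*P + W = W - 5*P)
f(R) = -30 + R (f(R) = R - 5*6 = R - 30 = -30 + R)
-242*(-51 + f(-11)) = -242*(-51 + (-30 - 11)) = -242*(-51 - 41) = -242*(-92) = 22264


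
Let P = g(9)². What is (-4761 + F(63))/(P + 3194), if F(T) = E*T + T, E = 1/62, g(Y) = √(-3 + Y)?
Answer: -291213/198400 ≈ -1.4678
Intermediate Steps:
P = 6 (P = (√(-3 + 9))² = (√6)² = 6)
E = 1/62 ≈ 0.016129
F(T) = 63*T/62 (F(T) = T/62 + T = 63*T/62)
(-4761 + F(63))/(P + 3194) = (-4761 + (63/62)*63)/(6 + 3194) = (-4761 + 3969/62)/3200 = -291213/62*1/3200 = -291213/198400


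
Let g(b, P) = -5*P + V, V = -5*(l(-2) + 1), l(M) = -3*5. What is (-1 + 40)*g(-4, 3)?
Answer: 2145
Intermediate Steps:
l(M) = -15
V = 70 (V = -5*(-15 + 1) = -5*(-14) = 70)
g(b, P) = 70 - 5*P (g(b, P) = -5*P + 70 = 70 - 5*P)
(-1 + 40)*g(-4, 3) = (-1 + 40)*(70 - 5*3) = 39*(70 - 15) = 39*55 = 2145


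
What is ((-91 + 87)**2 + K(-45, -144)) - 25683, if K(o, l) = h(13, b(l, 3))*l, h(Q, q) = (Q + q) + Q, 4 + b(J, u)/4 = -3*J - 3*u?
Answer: -270755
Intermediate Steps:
b(J, u) = -16 - 12*J - 12*u (b(J, u) = -16 + 4*(-3*J - 3*u) = -16 + (-12*J - 12*u) = -16 - 12*J - 12*u)
h(Q, q) = q + 2*Q
K(o, l) = l*(-26 - 12*l) (K(o, l) = ((-16 - 12*l - 12*3) + 2*13)*l = ((-16 - 12*l - 36) + 26)*l = ((-52 - 12*l) + 26)*l = (-26 - 12*l)*l = l*(-26 - 12*l))
((-91 + 87)**2 + K(-45, -144)) - 25683 = ((-91 + 87)**2 - 2*(-144)*(13 + 6*(-144))) - 25683 = ((-4)**2 - 2*(-144)*(13 - 864)) - 25683 = (16 - 2*(-144)*(-851)) - 25683 = (16 - 245088) - 25683 = -245072 - 25683 = -270755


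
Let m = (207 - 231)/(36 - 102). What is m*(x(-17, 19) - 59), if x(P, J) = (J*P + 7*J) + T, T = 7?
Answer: -88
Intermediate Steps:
x(P, J) = 7 + 7*J + J*P (x(P, J) = (J*P + 7*J) + 7 = (7*J + J*P) + 7 = 7 + 7*J + J*P)
m = 4/11 (m = -24/(-66) = -24*(-1/66) = 4/11 ≈ 0.36364)
m*(x(-17, 19) - 59) = 4*((7 + 7*19 + 19*(-17)) - 59)/11 = 4*((7 + 133 - 323) - 59)/11 = 4*(-183 - 59)/11 = (4/11)*(-242) = -88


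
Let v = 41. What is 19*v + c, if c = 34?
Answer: 813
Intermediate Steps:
19*v + c = 19*41 + 34 = 779 + 34 = 813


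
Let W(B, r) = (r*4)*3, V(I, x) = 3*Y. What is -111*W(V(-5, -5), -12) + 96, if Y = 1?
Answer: 16080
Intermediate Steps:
V(I, x) = 3 (V(I, x) = 3*1 = 3)
W(B, r) = 12*r (W(B, r) = (4*r)*3 = 12*r)
-111*W(V(-5, -5), -12) + 96 = -1332*(-12) + 96 = -111*(-144) + 96 = 15984 + 96 = 16080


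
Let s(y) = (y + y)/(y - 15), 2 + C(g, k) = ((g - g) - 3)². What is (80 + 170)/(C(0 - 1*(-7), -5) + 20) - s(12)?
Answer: 466/27 ≈ 17.259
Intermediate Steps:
C(g, k) = 7 (C(g, k) = -2 + ((g - g) - 3)² = -2 + (0 - 3)² = -2 + (-3)² = -2 + 9 = 7)
s(y) = 2*y/(-15 + y) (s(y) = (2*y)/(-15 + y) = 2*y/(-15 + y))
(80 + 170)/(C(0 - 1*(-7), -5) + 20) - s(12) = (80 + 170)/(7 + 20) - 2*12/(-15 + 12) = 250/27 - 2*12/(-3) = 250*(1/27) - 2*12*(-1)/3 = 250/27 - 1*(-8) = 250/27 + 8 = 466/27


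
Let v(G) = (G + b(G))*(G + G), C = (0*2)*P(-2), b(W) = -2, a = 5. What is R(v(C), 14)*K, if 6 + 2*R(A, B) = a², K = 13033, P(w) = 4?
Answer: 247627/2 ≈ 1.2381e+5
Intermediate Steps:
C = 0 (C = (0*2)*4 = 0*4 = 0)
v(G) = 2*G*(-2 + G) (v(G) = (G - 2)*(G + G) = (-2 + G)*(2*G) = 2*G*(-2 + G))
R(A, B) = 19/2 (R(A, B) = -3 + (½)*5² = -3 + (½)*25 = -3 + 25/2 = 19/2)
R(v(C), 14)*K = (19/2)*13033 = 247627/2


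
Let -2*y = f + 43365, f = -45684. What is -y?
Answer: -2319/2 ≈ -1159.5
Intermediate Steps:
y = 2319/2 (y = -(-45684 + 43365)/2 = -½*(-2319) = 2319/2 ≈ 1159.5)
-y = -1*2319/2 = -2319/2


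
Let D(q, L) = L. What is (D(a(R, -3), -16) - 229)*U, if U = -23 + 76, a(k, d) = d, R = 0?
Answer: -12985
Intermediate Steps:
U = 53
(D(a(R, -3), -16) - 229)*U = (-16 - 229)*53 = -245*53 = -12985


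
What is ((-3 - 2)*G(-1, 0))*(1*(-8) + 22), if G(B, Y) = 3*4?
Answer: -840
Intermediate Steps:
G(B, Y) = 12
((-3 - 2)*G(-1, 0))*(1*(-8) + 22) = ((-3 - 2)*12)*(1*(-8) + 22) = (-5*12)*(-8 + 22) = -60*14 = -840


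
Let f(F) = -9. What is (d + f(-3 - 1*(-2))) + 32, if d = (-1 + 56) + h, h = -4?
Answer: 74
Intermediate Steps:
d = 51 (d = (-1 + 56) - 4 = 55 - 4 = 51)
(d + f(-3 - 1*(-2))) + 32 = (51 - 9) + 32 = 42 + 32 = 74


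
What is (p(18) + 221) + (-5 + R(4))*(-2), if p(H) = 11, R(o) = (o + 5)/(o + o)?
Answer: 959/4 ≈ 239.75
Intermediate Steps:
R(o) = (5 + o)/(2*o) (R(o) = (5 + o)/((2*o)) = (5 + o)*(1/(2*o)) = (5 + o)/(2*o))
(p(18) + 221) + (-5 + R(4))*(-2) = (11 + 221) + (-5 + (½)*(5 + 4)/4)*(-2) = 232 + (-5 + (½)*(¼)*9)*(-2) = 232 + (-5 + 9/8)*(-2) = 232 - 31/8*(-2) = 232 + 31/4 = 959/4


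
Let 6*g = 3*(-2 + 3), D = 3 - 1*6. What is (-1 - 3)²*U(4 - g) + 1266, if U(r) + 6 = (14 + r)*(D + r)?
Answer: 1310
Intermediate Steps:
D = -3 (D = 3 - 6 = -3)
g = ½ (g = (3*(-2 + 3))/6 = (3*1)/6 = (⅙)*3 = ½ ≈ 0.50000)
U(r) = -6 + (-3 + r)*(14 + r) (U(r) = -6 + (14 + r)*(-3 + r) = -6 + (-3 + r)*(14 + r))
(-1 - 3)²*U(4 - g) + 1266 = (-1 - 3)²*(-48 + (4 - 1*½)² + 11*(4 - 1*½)) + 1266 = (-4)²*(-48 + (4 - ½)² + 11*(4 - ½)) + 1266 = 16*(-48 + (7/2)² + 11*(7/2)) + 1266 = 16*(-48 + 49/4 + 77/2) + 1266 = 16*(11/4) + 1266 = 44 + 1266 = 1310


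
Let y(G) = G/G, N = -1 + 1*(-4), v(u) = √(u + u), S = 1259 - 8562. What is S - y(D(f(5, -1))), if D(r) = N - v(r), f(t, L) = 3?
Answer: -7304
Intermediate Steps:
S = -7303
v(u) = √2*√u (v(u) = √(2*u) = √2*√u)
N = -5 (N = -1 - 4 = -5)
D(r) = -5 - √2*√r
y(G) = 1
S - y(D(f(5, -1))) = -7303 - 1*1 = -7303 - 1 = -7304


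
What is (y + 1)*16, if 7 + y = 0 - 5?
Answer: -176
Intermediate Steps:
y = -12 (y = -7 + (0 - 5) = -7 - 5 = -12)
(y + 1)*16 = (-12 + 1)*16 = -11*16 = -176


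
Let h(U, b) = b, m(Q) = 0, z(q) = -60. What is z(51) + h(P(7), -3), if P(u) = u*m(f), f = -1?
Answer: -63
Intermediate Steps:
P(u) = 0 (P(u) = u*0 = 0)
z(51) + h(P(7), -3) = -60 - 3 = -63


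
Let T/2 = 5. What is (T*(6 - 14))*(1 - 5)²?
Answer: -1280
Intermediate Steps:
T = 10 (T = 2*5 = 10)
(T*(6 - 14))*(1 - 5)² = (10*(6 - 14))*(1 - 5)² = (10*(-8))*(-4)² = -80*16 = -1280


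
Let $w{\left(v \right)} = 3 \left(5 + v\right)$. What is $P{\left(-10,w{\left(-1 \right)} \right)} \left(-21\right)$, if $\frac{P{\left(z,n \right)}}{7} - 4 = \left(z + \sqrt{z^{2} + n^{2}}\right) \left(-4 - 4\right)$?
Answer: $-12348 + 2352 \sqrt{61} \approx 6021.7$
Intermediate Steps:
$w{\left(v \right)} = 15 + 3 v$
$P{\left(z,n \right)} = 28 - 56 z - 56 \sqrt{n^{2} + z^{2}}$ ($P{\left(z,n \right)} = 28 + 7 \left(z + \sqrt{z^{2} + n^{2}}\right) \left(-4 - 4\right) = 28 + 7 \left(z + \sqrt{n^{2} + z^{2}}\right) \left(-8\right) = 28 + 7 \left(- 8 z - 8 \sqrt{n^{2} + z^{2}}\right) = 28 - \left(56 z + 56 \sqrt{n^{2} + z^{2}}\right) = 28 - 56 z - 56 \sqrt{n^{2} + z^{2}}$)
$P{\left(-10,w{\left(-1 \right)} \right)} \left(-21\right) = \left(28 - -560 - 56 \sqrt{\left(15 + 3 \left(-1\right)\right)^{2} + \left(-10\right)^{2}}\right) \left(-21\right) = \left(28 + 560 - 56 \sqrt{\left(15 - 3\right)^{2} + 100}\right) \left(-21\right) = \left(28 + 560 - 56 \sqrt{12^{2} + 100}\right) \left(-21\right) = \left(28 + 560 - 56 \sqrt{144 + 100}\right) \left(-21\right) = \left(28 + 560 - 56 \sqrt{244}\right) \left(-21\right) = \left(28 + 560 - 56 \cdot 2 \sqrt{61}\right) \left(-21\right) = \left(28 + 560 - 112 \sqrt{61}\right) \left(-21\right) = \left(588 - 112 \sqrt{61}\right) \left(-21\right) = -12348 + 2352 \sqrt{61}$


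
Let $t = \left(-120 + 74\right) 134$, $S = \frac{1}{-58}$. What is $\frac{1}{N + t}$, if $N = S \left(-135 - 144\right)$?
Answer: $- \frac{58}{357233} \approx -0.00016236$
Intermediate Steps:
$S = - \frac{1}{58} \approx -0.017241$
$N = \frac{279}{58}$ ($N = - \frac{-135 - 144}{58} = \left(- \frac{1}{58}\right) \left(-279\right) = \frac{279}{58} \approx 4.8103$)
$t = -6164$ ($t = \left(-46\right) 134 = -6164$)
$\frac{1}{N + t} = \frac{1}{\frac{279}{58} - 6164} = \frac{1}{- \frac{357233}{58}} = - \frac{58}{357233}$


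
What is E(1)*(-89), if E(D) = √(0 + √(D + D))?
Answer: -89*2^(¼) ≈ -105.84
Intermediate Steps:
E(D) = 2^(¼)*D^(¼) (E(D) = √(0 + √(2*D)) = √(0 + √2*√D) = √(√2*√D) = 2^(¼)*D^(¼))
E(1)*(-89) = (2^(¼)*1^(¼))*(-89) = (2^(¼)*1)*(-89) = 2^(¼)*(-89) = -89*2^(¼)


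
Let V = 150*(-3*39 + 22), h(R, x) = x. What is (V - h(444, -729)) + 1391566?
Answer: 1378045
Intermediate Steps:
V = -14250 (V = 150*(-117 + 22) = 150*(-95) = -14250)
(V - h(444, -729)) + 1391566 = (-14250 - 1*(-729)) + 1391566 = (-14250 + 729) + 1391566 = -13521 + 1391566 = 1378045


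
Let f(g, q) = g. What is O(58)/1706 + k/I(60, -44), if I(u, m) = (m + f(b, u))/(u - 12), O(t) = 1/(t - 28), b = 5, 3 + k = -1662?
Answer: 1363435213/665340 ≈ 2049.2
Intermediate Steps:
k = -1665 (k = -3 - 1662 = -1665)
O(t) = 1/(-28 + t)
I(u, m) = (5 + m)/(-12 + u) (I(u, m) = (m + 5)/(u - 12) = (5 + m)/(-12 + u))
O(58)/1706 + k/I(60, -44) = 1/((-28 + 58)*1706) - 1665*(-12 + 60)/(5 - 44) = (1/1706)/30 - 1665/(-39/48) = (1/30)*(1/1706) - 1665/((1/48)*(-39)) = 1/51180 - 1665/(-13/16) = 1/51180 - 1665*(-16/13) = 1/51180 + 26640/13 = 1363435213/665340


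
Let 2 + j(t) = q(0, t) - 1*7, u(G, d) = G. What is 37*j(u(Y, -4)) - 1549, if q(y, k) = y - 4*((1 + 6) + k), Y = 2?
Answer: -3214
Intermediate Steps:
q(y, k) = -28 + y - 4*k (q(y, k) = y - 4*(7 + k) = y + (-28 - 4*k) = -28 + y - 4*k)
j(t) = -37 - 4*t (j(t) = -2 + ((-28 + 0 - 4*t) - 1*7) = -2 + ((-28 - 4*t) - 7) = -2 + (-35 - 4*t) = -37 - 4*t)
37*j(u(Y, -4)) - 1549 = 37*(-37 - 4*2) - 1549 = 37*(-37 - 8) - 1549 = 37*(-45) - 1549 = -1665 - 1549 = -3214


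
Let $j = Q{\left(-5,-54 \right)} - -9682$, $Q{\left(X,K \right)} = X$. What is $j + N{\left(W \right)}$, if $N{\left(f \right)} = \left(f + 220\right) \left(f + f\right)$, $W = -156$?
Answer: $-10291$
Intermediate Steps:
$N{\left(f \right)} = 2 f \left(220 + f\right)$ ($N{\left(f \right)} = \left(220 + f\right) 2 f = 2 f \left(220 + f\right)$)
$j = 9677$ ($j = -5 - -9682 = -5 + 9682 = 9677$)
$j + N{\left(W \right)} = 9677 + 2 \left(-156\right) \left(220 - 156\right) = 9677 + 2 \left(-156\right) 64 = 9677 - 19968 = -10291$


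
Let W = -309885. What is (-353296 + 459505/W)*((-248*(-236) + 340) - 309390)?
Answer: 5485509401294546/61977 ≈ 8.8509e+10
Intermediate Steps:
(-353296 + 459505/W)*((-248*(-236) + 340) - 309390) = (-353296 + 459505/(-309885))*((-248*(-236) + 340) - 309390) = (-353296 + 459505*(-1/309885))*((58528 + 340) - 309390) = (-353296 - 91901/61977)*(58868 - 309390) = -21896318093/61977*(-250522) = 5485509401294546/61977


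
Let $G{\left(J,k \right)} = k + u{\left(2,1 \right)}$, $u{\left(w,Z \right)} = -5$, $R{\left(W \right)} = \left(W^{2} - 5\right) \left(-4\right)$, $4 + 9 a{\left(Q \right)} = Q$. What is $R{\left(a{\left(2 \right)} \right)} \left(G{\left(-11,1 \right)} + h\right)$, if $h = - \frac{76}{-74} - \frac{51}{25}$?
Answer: $- \frac{7437748}{74925} \approx -99.269$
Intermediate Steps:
$a{\left(Q \right)} = - \frac{4}{9} + \frac{Q}{9}$
$h = - \frac{937}{925}$ ($h = \left(-76\right) \left(- \frac{1}{74}\right) - \frac{51}{25} = \frac{38}{37} - \frac{51}{25} = - \frac{937}{925} \approx -1.013$)
$R{\left(W \right)} = 20 - 4 W^{2}$ ($R{\left(W \right)} = \left(-5 + W^{2}\right) \left(-4\right) = 20 - 4 W^{2}$)
$G{\left(J,k \right)} = -5 + k$ ($G{\left(J,k \right)} = k - 5 = -5 + k$)
$R{\left(a{\left(2 \right)} \right)} \left(G{\left(-11,1 \right)} + h\right) = \left(20 - 4 \left(- \frac{4}{9} + \frac{1}{9} \cdot 2\right)^{2}\right) \left(\left(-5 + 1\right) - \frac{937}{925}\right) = \left(20 - 4 \left(- \frac{4}{9} + \frac{2}{9}\right)^{2}\right) \left(-4 - \frac{937}{925}\right) = \left(20 - 4 \left(- \frac{2}{9}\right)^{2}\right) \left(- \frac{4637}{925}\right) = \left(20 - \frac{16}{81}\right) \left(- \frac{4637}{925}\right) = \frac{1604}{81} \left(- \frac{4637}{925}\right) = - \frac{7437748}{74925}$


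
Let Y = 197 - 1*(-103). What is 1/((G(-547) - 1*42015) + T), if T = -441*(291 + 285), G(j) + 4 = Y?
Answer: -1/295735 ≈ -3.3814e-6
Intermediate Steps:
Y = 300 (Y = 197 + 103 = 300)
G(j) = 296 (G(j) = -4 + 300 = 296)
T = -254016 (T = -441*576 = -254016)
1/((G(-547) - 1*42015) + T) = 1/((296 - 1*42015) - 254016) = 1/((296 - 42015) - 254016) = 1/(-41719 - 254016) = 1/(-295735) = -1/295735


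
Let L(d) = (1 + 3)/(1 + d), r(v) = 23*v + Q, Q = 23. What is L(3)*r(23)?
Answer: 552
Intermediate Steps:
r(v) = 23 + 23*v (r(v) = 23*v + 23 = 23 + 23*v)
L(d) = 4/(1 + d)
L(3)*r(23) = (4/(1 + 3))*(23 + 23*23) = (4/4)*(23 + 529) = (4*(1/4))*552 = 1*552 = 552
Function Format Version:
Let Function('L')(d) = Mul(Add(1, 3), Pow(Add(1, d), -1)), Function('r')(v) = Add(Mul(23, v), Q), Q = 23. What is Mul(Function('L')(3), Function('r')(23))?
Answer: 552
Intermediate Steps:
Function('r')(v) = Add(23, Mul(23, v)) (Function('r')(v) = Add(Mul(23, v), 23) = Add(23, Mul(23, v)))
Function('L')(d) = Mul(4, Pow(Add(1, d), -1))
Mul(Function('L')(3), Function('r')(23)) = Mul(Mul(4, Pow(Add(1, 3), -1)), Add(23, Mul(23, 23))) = Mul(Mul(4, Pow(4, -1)), Add(23, 529)) = Mul(Mul(4, Rational(1, 4)), 552) = Mul(1, 552) = 552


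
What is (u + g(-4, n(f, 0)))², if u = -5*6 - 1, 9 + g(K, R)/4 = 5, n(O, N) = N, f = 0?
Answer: 2209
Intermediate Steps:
g(K, R) = -16 (g(K, R) = -36 + 4*5 = -36 + 20 = -16)
u = -31 (u = -30 - 1 = -31)
(u + g(-4, n(f, 0)))² = (-31 - 16)² = (-47)² = 2209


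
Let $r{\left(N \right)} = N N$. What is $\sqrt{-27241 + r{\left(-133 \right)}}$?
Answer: $4 i \sqrt{597} \approx 97.734 i$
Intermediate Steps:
$r{\left(N \right)} = N^{2}$
$\sqrt{-27241 + r{\left(-133 \right)}} = \sqrt{-27241 + \left(-133\right)^{2}} = \sqrt{-27241 + 17689} = \sqrt{-9552} = 4 i \sqrt{597}$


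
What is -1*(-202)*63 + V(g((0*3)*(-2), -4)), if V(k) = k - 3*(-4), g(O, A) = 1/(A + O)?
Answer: 50951/4 ≈ 12738.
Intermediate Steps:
V(k) = 12 + k (V(k) = k + 12 = 12 + k)
-1*(-202)*63 + V(g((0*3)*(-2), -4)) = -1*(-202)*63 + (12 + 1/(-4 + (0*3)*(-2))) = 202*63 + (12 + 1/(-4 + 0*(-2))) = 12726 + (12 + 1/(-4 + 0)) = 12726 + (12 + 1/(-4)) = 12726 + (12 - ¼) = 12726 + 47/4 = 50951/4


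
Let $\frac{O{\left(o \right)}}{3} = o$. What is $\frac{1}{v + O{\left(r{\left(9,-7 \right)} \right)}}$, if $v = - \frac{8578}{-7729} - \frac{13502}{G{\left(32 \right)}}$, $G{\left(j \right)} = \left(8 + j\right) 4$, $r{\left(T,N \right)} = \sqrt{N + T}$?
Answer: $- \frac{31838681218480}{2644568924029921} - \frac{1146958867200 \sqrt{2}}{2644568924029921} \approx -0.012653$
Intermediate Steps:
$G{\left(j \right)} = 32 + 4 j$
$O{\left(o \right)} = 3 o$
$v = - \frac{51492239}{618320}$ ($v = - \frac{8578}{-7729} - \frac{13502}{32 + 4 \cdot 32} = \left(-8578\right) \left(- \frac{1}{7729}\right) - \frac{13502}{32 + 128} = \frac{8578}{7729} - \frac{13502}{160} = \frac{8578}{7729} - \frac{6751}{80} = - \frac{51492239}{618320} \approx -83.278$)
$\frac{1}{v + O{\left(r{\left(9,-7 \right)} \right)}} = \frac{1}{- \frac{51492239}{618320} + 3 \sqrt{-7 + 9}} = \frac{1}{- \frac{51492239}{618320} + 3 \sqrt{2}}$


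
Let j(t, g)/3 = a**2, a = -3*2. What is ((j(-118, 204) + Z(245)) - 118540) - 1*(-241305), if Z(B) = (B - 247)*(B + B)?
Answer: 121893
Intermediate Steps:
a = -6
Z(B) = 2*B*(-247 + B) (Z(B) = (-247 + B)*(2*B) = 2*B*(-247 + B))
j(t, g) = 108 (j(t, g) = 3*(-6)**2 = 3*36 = 108)
((j(-118, 204) + Z(245)) - 118540) - 1*(-241305) = ((108 + 2*245*(-247 + 245)) - 118540) - 1*(-241305) = ((108 + 2*245*(-2)) - 118540) + 241305 = ((108 - 980) - 118540) + 241305 = (-872 - 118540) + 241305 = -119412 + 241305 = 121893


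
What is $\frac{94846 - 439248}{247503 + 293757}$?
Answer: $- \frac{172201}{270630} \approx -0.6363$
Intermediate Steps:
$\frac{94846 - 439248}{247503 + 293757} = - \frac{344402}{541260} = \left(-344402\right) \frac{1}{541260} = - \frac{172201}{270630}$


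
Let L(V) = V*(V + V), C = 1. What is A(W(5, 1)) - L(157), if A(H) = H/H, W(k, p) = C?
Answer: -49297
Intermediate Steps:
W(k, p) = 1
A(H) = 1
L(V) = 2*V² (L(V) = V*(2*V) = 2*V²)
A(W(5, 1)) - L(157) = 1 - 2*157² = 1 - 2*24649 = 1 - 1*49298 = 1 - 49298 = -49297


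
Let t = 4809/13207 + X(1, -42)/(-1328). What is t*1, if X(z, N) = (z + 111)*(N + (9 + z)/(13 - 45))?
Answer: 68974325/17538896 ≈ 3.9326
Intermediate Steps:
X(z, N) = (111 + z)*(-9/32 + N - z/32) (X(z, N) = (111 + z)*(N + (9 + z)/(-32)) = (111 + z)*(N + (9 + z)*(-1/32)) = (111 + z)*(N + (-9/32 - z/32)) = (111 + z)*(-9/32 + N - z/32))
t = 68974325/17538896 (t = 4809/13207 + (-999/32 + 111*(-42) - 15/4*1 - 1/32*1² - 42*1)/(-1328) = 4809*(1/13207) + (-999/32 - 4662 - 15/4 - 1/32*1 - 42)*(-1/1328) = 4809/13207 + (-999/32 - 4662 - 15/4 - 1/32 - 42)*(-1/1328) = 4809/13207 - 4739*(-1/1328) = 4809/13207 + 4739/1328 = 68974325/17538896 ≈ 3.9326)
t*1 = (68974325/17538896)*1 = 68974325/17538896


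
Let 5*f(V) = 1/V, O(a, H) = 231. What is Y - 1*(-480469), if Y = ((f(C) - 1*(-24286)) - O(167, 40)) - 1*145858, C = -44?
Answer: 78906519/220 ≈ 3.5867e+5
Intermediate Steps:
f(V) = 1/(5*V)
Y = -26796661/220 (Y = (((⅕)/(-44) - 1*(-24286)) - 1*231) - 1*145858 = (((⅕)*(-1/44) + 24286) - 231) - 145858 = ((-1/220 + 24286) - 231) - 145858 = (5342919/220 - 231) - 145858 = 5292099/220 - 145858 = -26796661/220 ≈ -1.2180e+5)
Y - 1*(-480469) = -26796661/220 - 1*(-480469) = -26796661/220 + 480469 = 78906519/220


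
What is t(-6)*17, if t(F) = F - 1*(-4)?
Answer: -34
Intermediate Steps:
t(F) = 4 + F (t(F) = F + 4 = 4 + F)
t(-6)*17 = (4 - 6)*17 = -2*17 = -34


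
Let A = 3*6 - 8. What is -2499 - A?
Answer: -2509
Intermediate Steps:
A = 10 (A = 18 - 8 = 10)
-2499 - A = -2499 - 1*10 = -2499 - 10 = -2509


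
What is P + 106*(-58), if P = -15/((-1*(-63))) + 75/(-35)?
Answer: -129158/21 ≈ -6150.4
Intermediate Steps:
P = -50/21 (P = -15/63 + 75*(-1/35) = -15*1/63 - 15/7 = -5/21 - 15/7 = -50/21 ≈ -2.3810)
P + 106*(-58) = -50/21 + 106*(-58) = -50/21 - 6148 = -129158/21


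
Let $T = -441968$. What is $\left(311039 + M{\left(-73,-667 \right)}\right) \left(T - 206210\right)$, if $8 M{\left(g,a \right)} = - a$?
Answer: $- \frac{806650715131}{4} \approx -2.0166 \cdot 10^{11}$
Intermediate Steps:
$M{\left(g,a \right)} = - \frac{a}{8}$ ($M{\left(g,a \right)} = \frac{\left(-1\right) a}{8} = - \frac{a}{8}$)
$\left(311039 + M{\left(-73,-667 \right)}\right) \left(T - 206210\right) = \left(311039 - - \frac{667}{8}\right) \left(-441968 - 206210\right) = \left(311039 + \frac{667}{8}\right) \left(-648178\right) = \frac{2488979}{8} \left(-648178\right) = - \frac{806650715131}{4}$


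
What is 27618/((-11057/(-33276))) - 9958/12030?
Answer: 5527829603717/66507855 ≈ 83116.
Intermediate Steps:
27618/((-11057/(-33276))) - 9958/12030 = 27618/((-11057*(-1/33276))) - 9958*1/12030 = 27618/(11057/33276) - 4979/6015 = 27618*(33276/11057) - 4979/6015 = 919016568/11057 - 4979/6015 = 5527829603717/66507855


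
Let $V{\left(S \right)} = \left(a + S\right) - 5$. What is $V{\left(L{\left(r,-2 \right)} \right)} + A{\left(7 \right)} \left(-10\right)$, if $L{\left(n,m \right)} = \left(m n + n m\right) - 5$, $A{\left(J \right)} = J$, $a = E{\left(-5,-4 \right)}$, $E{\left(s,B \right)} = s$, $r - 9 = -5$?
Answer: $-101$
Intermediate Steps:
$r = 4$ ($r = 9 - 5 = 4$)
$a = -5$
$L{\left(n,m \right)} = -5 + 2 m n$ ($L{\left(n,m \right)} = \left(m n + m n\right) - 5 = 2 m n - 5 = -5 + 2 m n$)
$V{\left(S \right)} = -10 + S$ ($V{\left(S \right)} = \left(-5 + S\right) - 5 = -10 + S$)
$V{\left(L{\left(r,-2 \right)} \right)} + A{\left(7 \right)} \left(-10\right) = \left(-10 + \left(-5 + 2 \left(-2\right) 4\right)\right) + 7 \left(-10\right) = \left(-10 - 21\right) - 70 = -31 - 70 = -101$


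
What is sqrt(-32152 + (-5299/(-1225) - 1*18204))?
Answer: I*sqrt(61680801)/35 ≈ 224.39*I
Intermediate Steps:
sqrt(-32152 + (-5299/(-1225) - 1*18204)) = sqrt(-32152 + (-5299*(-1/1225) - 18204)) = sqrt(-32152 + (757/175 - 18204)) = sqrt(-32152 - 3184943/175) = sqrt(-8811543/175) = I*sqrt(61680801)/35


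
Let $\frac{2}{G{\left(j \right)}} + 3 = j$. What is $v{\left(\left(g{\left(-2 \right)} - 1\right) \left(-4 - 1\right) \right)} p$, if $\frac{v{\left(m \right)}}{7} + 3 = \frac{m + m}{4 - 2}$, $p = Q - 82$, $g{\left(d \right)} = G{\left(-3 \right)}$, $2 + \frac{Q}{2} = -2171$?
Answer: $-113652$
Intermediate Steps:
$Q = -4346$ ($Q = -4 + 2 \left(-2171\right) = -4 - 4342 = -4346$)
$G{\left(j \right)} = \frac{2}{-3 + j}$
$g{\left(d \right)} = - \frac{1}{3}$ ($g{\left(d \right)} = \frac{2}{-3 - 3} = \frac{2}{-6} = 2 \left(- \frac{1}{6}\right) = - \frac{1}{3}$)
$p = -4428$ ($p = -4346 - 82 = -4428$)
$v{\left(m \right)} = -21 + 7 m$ ($v{\left(m \right)} = -21 + 7 \frac{m + m}{4 - 2} = -21 + 7 \frac{2 m}{2} = -21 + 7 \cdot 2 m \frac{1}{2} = -21 + 7 m$)
$v{\left(\left(g{\left(-2 \right)} - 1\right) \left(-4 - 1\right) \right)} p = \left(-21 + 7 \left(- \frac{1}{3} - 1\right) \left(-4 - 1\right)\right) \left(-4428\right) = \left(-21 + 7 \left(\left(- \frac{4}{3}\right) \left(-5\right)\right)\right) \left(-4428\right) = \left(-21 + 7 \cdot \frac{20}{3}\right) \left(-4428\right) = \left(-21 + \frac{140}{3}\right) \left(-4428\right) = \frac{77}{3} \left(-4428\right) = -113652$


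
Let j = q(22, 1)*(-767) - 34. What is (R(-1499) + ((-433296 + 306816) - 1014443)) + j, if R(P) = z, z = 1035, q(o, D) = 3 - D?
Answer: -1141456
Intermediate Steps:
j = -1568 (j = (3 - 1*1)*(-767) - 34 = (3 - 1)*(-767) - 34 = 2*(-767) - 34 = -1534 - 34 = -1568)
R(P) = 1035
(R(-1499) + ((-433296 + 306816) - 1014443)) + j = (1035 + ((-433296 + 306816) - 1014443)) - 1568 = (1035 + (-126480 - 1014443)) - 1568 = (1035 - 1140923) - 1568 = -1139888 - 1568 = -1141456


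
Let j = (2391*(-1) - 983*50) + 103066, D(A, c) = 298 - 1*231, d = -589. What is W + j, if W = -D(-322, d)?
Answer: 51458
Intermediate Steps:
D(A, c) = 67 (D(A, c) = 298 - 231 = 67)
W = -67 (W = -1*67 = -67)
j = 51525 (j = (-2391 - 49150) + 103066 = -51541 + 103066 = 51525)
W + j = -67 + 51525 = 51458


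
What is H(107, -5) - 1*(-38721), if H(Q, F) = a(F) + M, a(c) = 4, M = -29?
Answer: 38696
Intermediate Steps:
H(Q, F) = -25 (H(Q, F) = 4 - 29 = -25)
H(107, -5) - 1*(-38721) = -25 - 1*(-38721) = -25 + 38721 = 38696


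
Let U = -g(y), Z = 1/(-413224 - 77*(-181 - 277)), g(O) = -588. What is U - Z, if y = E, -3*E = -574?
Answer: 222239305/377958 ≈ 588.00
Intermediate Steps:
E = 574/3 (E = -1/3*(-574) = 574/3 ≈ 191.33)
y = 574/3 ≈ 191.33
Z = -1/377958 (Z = 1/(-413224 - 77*(-458)) = 1/(-413224 + 35266) = 1/(-377958) = -1/377958 ≈ -2.6458e-6)
U = 588 (U = -1*(-588) = 588)
U - Z = 588 - 1*(-1/377958) = 588 + 1/377958 = 222239305/377958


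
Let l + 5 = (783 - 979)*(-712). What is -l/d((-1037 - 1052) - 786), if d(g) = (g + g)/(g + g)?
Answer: -139547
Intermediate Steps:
l = 139547 (l = -5 + (783 - 979)*(-712) = -5 - 196*(-712) = -5 + 139552 = 139547)
d(g) = 1 (d(g) = (2*g)/((2*g)) = (2*g)*(1/(2*g)) = 1)
-l/d((-1037 - 1052) - 786) = -139547/1 = -139547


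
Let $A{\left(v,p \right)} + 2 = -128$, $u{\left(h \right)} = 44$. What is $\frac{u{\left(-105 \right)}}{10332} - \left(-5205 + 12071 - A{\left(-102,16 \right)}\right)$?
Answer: $- \frac{18070657}{2583} \approx -6996.0$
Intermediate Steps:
$A{\left(v,p \right)} = -130$ ($A{\left(v,p \right)} = -2 - 128 = -130$)
$\frac{u{\left(-105 \right)}}{10332} - \left(-5205 + 12071 - A{\left(-102,16 \right)}\right) = \frac{44}{10332} - \left(-5075 + 12071\right) = 44 \cdot \frac{1}{10332} - 6996 = \frac{11}{2583} - 6996 = - \frac{18070657}{2583}$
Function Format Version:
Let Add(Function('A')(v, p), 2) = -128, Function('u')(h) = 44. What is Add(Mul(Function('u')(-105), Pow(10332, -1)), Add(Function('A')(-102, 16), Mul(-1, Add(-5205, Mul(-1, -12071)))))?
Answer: Rational(-18070657, 2583) ≈ -6996.0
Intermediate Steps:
Function('A')(v, p) = -130 (Function('A')(v, p) = Add(-2, -128) = -130)
Add(Mul(Function('u')(-105), Pow(10332, -1)), Add(Function('A')(-102, 16), Mul(-1, Add(-5205, Mul(-1, -12071))))) = Add(Mul(44, Pow(10332, -1)), Add(-130, Mul(-1, Add(-5205, Mul(-1, -12071))))) = Add(Mul(44, Rational(1, 10332)), Add(-130, Mul(-1, Add(-5205, 12071)))) = Add(Rational(11, 2583), Add(-130, Mul(-1, 6866))) = Add(Rational(11, 2583), Add(-130, -6866)) = Add(Rational(11, 2583), -6996) = Rational(-18070657, 2583)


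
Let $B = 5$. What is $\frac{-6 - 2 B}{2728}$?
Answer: $- \frac{2}{341} \approx -0.0058651$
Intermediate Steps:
$\frac{-6 - 2 B}{2728} = \frac{-6 - 10}{2728} = \left(-6 - 10\right) \frac{1}{2728} = \left(-16\right) \frac{1}{2728} = - \frac{2}{341}$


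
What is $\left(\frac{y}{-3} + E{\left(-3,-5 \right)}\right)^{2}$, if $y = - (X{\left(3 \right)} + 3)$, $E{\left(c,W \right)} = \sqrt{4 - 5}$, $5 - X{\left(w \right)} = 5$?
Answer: $2 i \approx 2.0 i$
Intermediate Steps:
$X{\left(w \right)} = 0$ ($X{\left(w \right)} = 5 - 5 = 0$)
$E{\left(c,W \right)} = i$ ($E{\left(c,W \right)} = \sqrt{-1} = i$)
$y = -3$ ($y = - (0 + 3) = \left(-1\right) 3 = -3$)
$\left(\frac{y}{-3} + E{\left(-3,-5 \right)}\right)^{2} = \left(- \frac{3}{-3} + i\right)^{2} = \left(\left(-3\right) \left(- \frac{1}{3}\right) + i\right)^{2} = \left(1 + i\right)^{2}$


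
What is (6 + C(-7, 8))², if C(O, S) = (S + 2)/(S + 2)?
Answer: 49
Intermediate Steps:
C(O, S) = 1 (C(O, S) = (2 + S)/(2 + S) = 1)
(6 + C(-7, 8))² = (6 + 1)² = 7² = 49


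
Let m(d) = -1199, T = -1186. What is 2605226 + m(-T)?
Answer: 2604027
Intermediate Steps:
2605226 + m(-T) = 2605226 - 1199 = 2604027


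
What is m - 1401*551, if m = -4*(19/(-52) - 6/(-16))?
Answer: -20070727/26 ≈ -7.7195e+5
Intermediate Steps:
m = -1/26 (m = -4*(19*(-1/52) - 6*(-1/16)) = -4*(-19/52 + 3/8) = -4*1/104 = -1/26 ≈ -0.038462)
m - 1401*551 = -1/26 - 1401*551 = -1/26 - 771951 = -20070727/26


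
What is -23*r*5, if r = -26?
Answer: 2990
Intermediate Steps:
-23*r*5 = -23*(-26)*5 = 598*5 = 2990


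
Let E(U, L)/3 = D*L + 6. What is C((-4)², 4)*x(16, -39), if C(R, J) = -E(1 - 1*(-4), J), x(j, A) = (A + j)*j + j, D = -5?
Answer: -14784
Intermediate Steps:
x(j, A) = j + j*(A + j) (x(j, A) = j*(A + j) + j = j + j*(A + j))
E(U, L) = 18 - 15*L (E(U, L) = 3*(-5*L + 6) = 3*(6 - 5*L) = 18 - 15*L)
C(R, J) = -18 + 15*J (C(R, J) = -(18 - 15*J) = -18 + 15*J)
C((-4)², 4)*x(16, -39) = (-18 + 15*4)*(16*(1 - 39 + 16)) = (-18 + 60)*(16*(-22)) = 42*(-352) = -14784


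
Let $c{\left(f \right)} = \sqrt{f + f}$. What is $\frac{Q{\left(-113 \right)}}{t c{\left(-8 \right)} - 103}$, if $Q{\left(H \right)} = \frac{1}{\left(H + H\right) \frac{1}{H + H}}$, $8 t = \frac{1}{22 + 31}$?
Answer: $- \frac{1157308}{119202725} - \frac{106 i}{119202725} \approx -0.0097087 - 8.8924 \cdot 10^{-7} i$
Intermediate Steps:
$t = \frac{1}{424}$ ($t = \frac{1}{8 \left(22 + 31\right)} = \frac{1}{8 \cdot 53} = \frac{1}{8} \cdot \frac{1}{53} = \frac{1}{424} \approx 0.0023585$)
$Q{\left(H \right)} = 1$ ($Q{\left(H \right)} = \frac{1}{2 H \frac{1}{2 H}} = 1^{-1} = 1$)
$c{\left(f \right)} = \sqrt{2} \sqrt{f}$ ($c{\left(f \right)} = \sqrt{2 f} = \sqrt{2} \sqrt{f}$)
$\frac{Q{\left(-113 \right)}}{t c{\left(-8 \right)} - 103} = 1 \frac{1}{\frac{\sqrt{2} \sqrt{-8}}{424} - 103} = 1 \frac{1}{\frac{\sqrt{2} \cdot 2 i \sqrt{2}}{424} - 103} = 1 \frac{1}{\frac{4 i}{424} - 103} = 1 \frac{1}{\frac{i}{106} - 103} = 1 \frac{1}{-103 + \frac{i}{106}} = 1 \frac{11236 \left(-103 - \frac{i}{106}\right)}{119202725} = \frac{11236 \left(-103 - \frac{i}{106}\right)}{119202725}$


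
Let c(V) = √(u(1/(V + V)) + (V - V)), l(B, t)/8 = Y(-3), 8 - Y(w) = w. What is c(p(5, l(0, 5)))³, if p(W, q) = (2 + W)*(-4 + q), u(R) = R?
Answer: √6/98784 ≈ 2.4796e-5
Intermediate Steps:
Y(w) = 8 - w
l(B, t) = 88 (l(B, t) = 8*(8 - 1*(-3)) = 8*(8 + 3) = 8*11 = 88)
p(W, q) = (-4 + q)*(2 + W)
c(V) = √2*√(1/V)/2 (c(V) = √(1/(V + V) + (V - V)) = √(1/(2*V) + 0) = √(1/(2*V)) = √2*√(1/V)/2)
c(p(5, l(0, 5)))³ = (√2*√(1/(-8 - 4*5 + 2*88 + 5*88))/2)³ = (√2*√(1/(-8 - 20 + 176 + 440))/2)³ = (√2*√(1/588)/2)³ = (√2*(√3/42)/2)³ = (√6/84)³ = √6/98784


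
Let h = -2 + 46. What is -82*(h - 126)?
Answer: 6724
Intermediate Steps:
h = 44
-82*(h - 126) = -82*(44 - 126) = -82*(-82) = 6724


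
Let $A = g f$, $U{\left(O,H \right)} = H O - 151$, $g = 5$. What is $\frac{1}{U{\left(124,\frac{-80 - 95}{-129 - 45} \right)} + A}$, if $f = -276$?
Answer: $- \frac{87}{122347} \approx -0.00071109$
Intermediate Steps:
$U{\left(O,H \right)} = -151 + H O$
$A = -1380$ ($A = 5 \left(-276\right) = -1380$)
$\frac{1}{U{\left(124,\frac{-80 - 95}{-129 - 45} \right)} + A} = \frac{1}{\left(-151 + \frac{-80 - 95}{-129 - 45} \cdot 124\right) - 1380} = \frac{1}{\left(-151 + - \frac{175}{-174} \cdot 124\right) - 1380} = \frac{1}{\left(-151 + \left(-175\right) \left(- \frac{1}{174}\right) 124\right) - 1380} = \frac{1}{\left(-151 + \frac{175}{174} \cdot 124\right) - 1380} = \frac{1}{\left(-151 + \frac{10850}{87}\right) - 1380} = \frac{1}{- \frac{2287}{87} - 1380} = \frac{1}{- \frac{122347}{87}} = - \frac{87}{122347}$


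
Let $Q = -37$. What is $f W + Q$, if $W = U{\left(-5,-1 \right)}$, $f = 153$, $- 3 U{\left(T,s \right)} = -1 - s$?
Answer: $-37$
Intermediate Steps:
$U{\left(T,s \right)} = \frac{1}{3} + \frac{s}{3}$ ($U{\left(T,s \right)} = - \frac{-1 - s}{3} = \frac{1}{3} + \frac{s}{3}$)
$W = 0$ ($W = \frac{1}{3} + \frac{1}{3} \left(-1\right) = \frac{1}{3} - \frac{1}{3} = 0$)
$f W + Q = 153 \cdot 0 - 37 = 0 - 37 = -37$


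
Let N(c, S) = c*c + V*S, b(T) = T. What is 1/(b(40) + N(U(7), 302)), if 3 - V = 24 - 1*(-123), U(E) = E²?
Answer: -1/41047 ≈ -2.4362e-5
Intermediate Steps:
V = -144 (V = 3 - (24 - 1*(-123)) = 3 - (24 + 123) = 3 - 1*147 = 3 - 147 = -144)
N(c, S) = c² - 144*S (N(c, S) = c*c - 144*S = c² - 144*S)
1/(b(40) + N(U(7), 302)) = 1/(40 + ((7²)² - 144*302)) = 1/(40 + (49² - 43488)) = 1/(40 + (2401 - 43488)) = 1/(40 - 41087) = 1/(-41047) = -1/41047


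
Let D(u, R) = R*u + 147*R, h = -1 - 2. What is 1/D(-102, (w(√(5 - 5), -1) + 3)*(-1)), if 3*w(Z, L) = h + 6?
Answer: -1/180 ≈ -0.0055556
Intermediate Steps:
h = -3
w(Z, L) = 1 (w(Z, L) = (-3 + 6)/3 = (⅓)*3 = 1)
D(u, R) = 147*R + R*u
1/D(-102, (w(√(5 - 5), -1) + 3)*(-1)) = 1/(((1 + 3)*(-1))*(147 - 102)) = 1/((4*(-1))*45) = 1/(-4*45) = 1/(-180) = -1/180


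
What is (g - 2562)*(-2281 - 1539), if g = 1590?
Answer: 3713040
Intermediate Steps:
(g - 2562)*(-2281 - 1539) = (1590 - 2562)*(-2281 - 1539) = -972*(-3820) = 3713040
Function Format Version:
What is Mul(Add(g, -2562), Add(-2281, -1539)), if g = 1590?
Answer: 3713040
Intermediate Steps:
Mul(Add(g, -2562), Add(-2281, -1539)) = Mul(Add(1590, -2562), Add(-2281, -1539)) = Mul(-972, -3820) = 3713040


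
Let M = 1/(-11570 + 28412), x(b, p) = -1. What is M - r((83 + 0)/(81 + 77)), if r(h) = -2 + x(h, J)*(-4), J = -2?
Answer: -33683/16842 ≈ -1.9999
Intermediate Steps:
r(h) = 2 (r(h) = -2 - 1*(-4) = -2 + 4 = 2)
M = 1/16842 ≈ 5.9375e-5
M - r((83 + 0)/(81 + 77)) = 1/16842 - 1*2 = 1/16842 - 2 = -33683/16842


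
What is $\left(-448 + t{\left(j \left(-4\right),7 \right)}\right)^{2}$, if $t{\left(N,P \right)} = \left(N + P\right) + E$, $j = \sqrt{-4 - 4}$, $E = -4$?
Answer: $197897 + 7120 i \sqrt{2} \approx 1.979 \cdot 10^{5} + 10069.0 i$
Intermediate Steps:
$j = 2 i \sqrt{2}$ ($j = \sqrt{-8} = 2 i \sqrt{2} \approx 2.8284 i$)
$t{\left(N,P \right)} = -4 + N + P$ ($t{\left(N,P \right)} = \left(N + P\right) - 4 = -4 + N + P$)
$\left(-448 + t{\left(j \left(-4\right),7 \right)}\right)^{2} = \left(-448 + \left(-4 + 2 i \sqrt{2} \left(-4\right) + 7\right)\right)^{2} = \left(-448 - \left(-3 + 8 i \sqrt{2}\right)\right)^{2} = \left(-448 + \left(3 - 8 i \sqrt{2}\right)\right)^{2} = \left(-445 - 8 i \sqrt{2}\right)^{2}$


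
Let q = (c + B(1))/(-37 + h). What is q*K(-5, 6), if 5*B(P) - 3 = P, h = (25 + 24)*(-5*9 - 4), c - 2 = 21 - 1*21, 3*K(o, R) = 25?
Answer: -35/3657 ≈ -0.0095707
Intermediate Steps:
K(o, R) = 25/3 (K(o, R) = (1/3)*25 = 25/3)
c = 2 (c = 2 + (21 - 1*21) = 2 + (21 - 21) = 2 + 0 = 2)
h = -2401 (h = 49*(-45 - 4) = 49*(-49) = -2401)
B(P) = 3/5 + P/5
q = -7/6095 (q = (2 + (3/5 + (1/5)*1))/(-37 - 2401) = (2 + (3/5 + 1/5))/(-2438) = (2 + 4/5)*(-1/2438) = (14/5)*(-1/2438) = -7/6095 ≈ -0.0011485)
q*K(-5, 6) = -7/6095*25/3 = -35/3657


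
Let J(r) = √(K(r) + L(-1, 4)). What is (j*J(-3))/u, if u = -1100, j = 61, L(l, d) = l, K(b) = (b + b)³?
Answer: -61*I*√217/1100 ≈ -0.8169*I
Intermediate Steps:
K(b) = 8*b³ (K(b) = (2*b)³ = 8*b³)
J(r) = √(-1 + 8*r³) (J(r) = √(8*r³ - 1) = √(-1 + 8*r³))
(j*J(-3))/u = (61*√(-1 + 8*(-3)³))/(-1100) = (61*√(-1 + 8*(-27)))*(-1/1100) = (61*√(-1 - 216))*(-1/1100) = (61*√(-217))*(-1/1100) = (61*(I*√217))*(-1/1100) = (61*I*√217)*(-1/1100) = -61*I*√217/1100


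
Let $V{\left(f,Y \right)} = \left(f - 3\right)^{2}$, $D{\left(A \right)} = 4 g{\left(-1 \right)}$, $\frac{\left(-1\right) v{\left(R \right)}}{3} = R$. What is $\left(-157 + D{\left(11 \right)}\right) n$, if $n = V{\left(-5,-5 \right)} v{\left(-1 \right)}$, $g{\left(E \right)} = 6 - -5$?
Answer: $-21696$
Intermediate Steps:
$v{\left(R \right)} = - 3 R$
$g{\left(E \right)} = 11$ ($g{\left(E \right)} = 6 + 5 = 11$)
$D{\left(A \right)} = 44$ ($D{\left(A \right)} = 4 \cdot 11 = 44$)
$V{\left(f,Y \right)} = \left(-3 + f\right)^{2}$
$n = 192$ ($n = \left(-3 - 5\right)^{2} \left(\left(-3\right) \left(-1\right)\right) = \left(-8\right)^{2} \cdot 3 = 64 \cdot 3 = 192$)
$\left(-157 + D{\left(11 \right)}\right) n = \left(-157 + 44\right) 192 = \left(-113\right) 192 = -21696$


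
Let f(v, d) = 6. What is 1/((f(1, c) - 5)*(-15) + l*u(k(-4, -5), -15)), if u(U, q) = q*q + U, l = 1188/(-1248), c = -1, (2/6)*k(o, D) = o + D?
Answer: -52/10581 ≈ -0.0049145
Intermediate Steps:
k(o, D) = 3*D + 3*o (k(o, D) = 3*(o + D) = 3*(D + o) = 3*D + 3*o)
l = -99/104 (l = 1188*(-1/1248) = -99/104 ≈ -0.95192)
u(U, q) = U + q² (u(U, q) = q² + U = U + q²)
1/((f(1, c) - 5)*(-15) + l*u(k(-4, -5), -15)) = 1/((6 - 5)*(-15) - 99*((3*(-5) + 3*(-4)) + (-15)²)/104) = 1/(1*(-15) - 99*((-15 - 12) + 225)/104) = 1/(-15 - 99*(-27 + 225)/104) = 1/(-15 - 99/104*198) = 1/(-15 - 9801/52) = 1/(-10581/52) = -52/10581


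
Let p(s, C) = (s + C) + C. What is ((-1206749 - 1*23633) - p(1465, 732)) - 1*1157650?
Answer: -2390961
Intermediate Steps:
p(s, C) = s + 2*C (p(s, C) = (C + s) + C = s + 2*C)
((-1206749 - 1*23633) - p(1465, 732)) - 1*1157650 = ((-1206749 - 1*23633) - (1465 + 2*732)) - 1*1157650 = ((-1206749 - 23633) - (1465 + 1464)) - 1157650 = (-1230382 - 1*2929) - 1157650 = (-1230382 - 2929) - 1157650 = -1233311 - 1157650 = -2390961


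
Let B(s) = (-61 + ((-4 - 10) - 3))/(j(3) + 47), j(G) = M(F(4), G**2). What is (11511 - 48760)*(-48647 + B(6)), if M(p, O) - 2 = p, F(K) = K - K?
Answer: 88793458469/49 ≈ 1.8121e+9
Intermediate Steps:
F(K) = 0
M(p, O) = 2 + p
j(G) = 2 (j(G) = 2 + 0 = 2)
B(s) = -78/49 (B(s) = (-61 + ((-4 - 10) - 3))/(2 + 47) = (-61 + (-14 - 3))/49 = (-61 - 17)*(1/49) = -78*1/49 = -78/49)
(11511 - 48760)*(-48647 + B(6)) = (11511 - 48760)*(-48647 - 78/49) = -37249*(-2383781/49) = 88793458469/49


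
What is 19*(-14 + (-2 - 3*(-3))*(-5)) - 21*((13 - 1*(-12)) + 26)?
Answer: -2002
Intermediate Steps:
19*(-14 + (-2 - 3*(-3))*(-5)) - 21*((13 - 1*(-12)) + 26) = 19*(-14 + (-2 + 9)*(-5)) - 21*((13 + 12) + 26) = 19*(-14 + 7*(-5)) - 21*(25 + 26) = 19*(-14 - 35) - 21*51 = 19*(-49) - 1*1071 = -931 - 1071 = -2002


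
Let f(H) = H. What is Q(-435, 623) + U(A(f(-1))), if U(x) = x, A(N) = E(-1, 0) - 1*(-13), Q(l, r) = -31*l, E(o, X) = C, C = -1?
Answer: 13497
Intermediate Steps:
E(o, X) = -1
A(N) = 12 (A(N) = -1 - 1*(-13) = -1 + 13 = 12)
Q(-435, 623) + U(A(f(-1))) = -31*(-435) + 12 = 13485 + 12 = 13497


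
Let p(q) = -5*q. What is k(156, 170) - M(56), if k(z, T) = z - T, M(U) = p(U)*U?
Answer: 15666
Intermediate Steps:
M(U) = -5*U**2 (M(U) = (-5*U)*U = -5*U**2)
k(156, 170) - M(56) = (156 - 1*170) - (-5)*56**2 = (156 - 170) - (-5)*3136 = -14 - 1*(-15680) = -14 + 15680 = 15666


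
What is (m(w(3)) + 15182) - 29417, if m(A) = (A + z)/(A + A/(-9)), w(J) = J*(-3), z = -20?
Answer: -113851/8 ≈ -14231.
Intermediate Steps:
w(J) = -3*J
m(A) = 9*(-20 + A)/(8*A) (m(A) = (A - 20)/(A + A/(-9)) = (-20 + A)/(A + A*(-⅑)) = (-20 + A)/(A - A/9) = (-20 + A)/((8*A/9)) = (-20 + A)*(9/(8*A)) = 9*(-20 + A)/(8*A))
(m(w(3)) + 15182) - 29417 = (9*(-20 - 3*3)/(8*((-3*3))) + 15182) - 29417 = ((9/8)*(-20 - 9)/(-9) + 15182) - 29417 = ((9/8)*(-⅑)*(-29) + 15182) - 29417 = (29/8 + 15182) - 29417 = 121485/8 - 29417 = -113851/8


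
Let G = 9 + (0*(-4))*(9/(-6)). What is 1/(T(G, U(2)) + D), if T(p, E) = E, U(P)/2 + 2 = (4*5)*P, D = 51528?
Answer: 1/51604 ≈ 1.9378e-5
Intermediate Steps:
U(P) = -4 + 40*P (U(P) = -4 + 2*((4*5)*P) = -4 + 2*(20*P) = -4 + 40*P)
G = 9 (G = 9 + 0*(9*(-⅙)) = 9 + 0*(-3/2) = 9 + 0 = 9)
1/(T(G, U(2)) + D) = 1/((-4 + 40*2) + 51528) = 1/((-4 + 80) + 51528) = 1/(76 + 51528) = 1/51604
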